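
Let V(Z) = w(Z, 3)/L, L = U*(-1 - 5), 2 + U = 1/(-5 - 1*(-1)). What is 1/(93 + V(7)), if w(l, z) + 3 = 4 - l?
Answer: 9/833 ≈ 0.010804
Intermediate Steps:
U = -9/4 (U = -2 + 1/(-5 - 1*(-1)) = -2 + 1/(-5 + 1) = -2 + 1/(-4) = -2 + 1*(-¼) = -2 - ¼ = -9/4 ≈ -2.2500)
w(l, z) = 1 - l (w(l, z) = -3 + (4 - l) = 1 - l)
L = 27/2 (L = -9*(-1 - 5)/4 = -9/4*(-6) = 27/2 ≈ 13.500)
V(Z) = 2/27 - 2*Z/27 (V(Z) = (1 - Z)/(27/2) = (1 - Z)*(2/27) = 2/27 - 2*Z/27)
1/(93 + V(7)) = 1/(93 + (2/27 - 2/27*7)) = 1/(93 + (2/27 - 14/27)) = 1/(93 - 4/9) = 1/(833/9) = 9/833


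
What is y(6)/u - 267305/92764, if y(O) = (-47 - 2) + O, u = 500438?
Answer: -66886784221/23211315316 ≈ -2.8816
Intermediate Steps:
y(O) = -49 + O
y(6)/u - 267305/92764 = (-49 + 6)/500438 - 267305/92764 = -43*1/500438 - 267305*1/92764 = -43/500438 - 267305/92764 = -66886784221/23211315316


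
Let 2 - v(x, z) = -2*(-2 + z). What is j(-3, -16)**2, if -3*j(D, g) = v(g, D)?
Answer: 64/9 ≈ 7.1111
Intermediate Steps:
v(x, z) = -2 + 2*z (v(x, z) = 2 - (-2)*(-2 + z) = 2 - (4 - 2*z) = 2 + (-4 + 2*z) = -2 + 2*z)
j(D, g) = 2/3 - 2*D/3 (j(D, g) = -(-2 + 2*D)/3 = 2/3 - 2*D/3)
j(-3, -16)**2 = (2/3 - 2/3*(-3))**2 = (2/3 + 2)**2 = (8/3)**2 = 64/9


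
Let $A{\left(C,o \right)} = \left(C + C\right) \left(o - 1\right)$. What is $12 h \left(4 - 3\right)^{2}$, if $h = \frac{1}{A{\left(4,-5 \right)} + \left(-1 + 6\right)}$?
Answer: $- \frac{12}{43} \approx -0.27907$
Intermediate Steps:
$A{\left(C,o \right)} = 2 C \left(-1 + o\right)$
$h = - \frac{1}{43}$ ($h = \frac{1}{2 \cdot 4 \left(-1 - 5\right) + \left(-1 + 6\right)} = \frac{1}{2 \cdot 4 \left(-6\right) + 5} = \frac{1}{-48 + 5} = \frac{1}{-43} = - \frac{1}{43} \approx -0.023256$)
$12 h \left(4 - 3\right)^{2} = 12 \left(- \frac{1}{43}\right) \left(4 - 3\right)^{2} = - \frac{12 \cdot 1^{2}}{43} = \left(- \frac{12}{43}\right) 1 = - \frac{12}{43}$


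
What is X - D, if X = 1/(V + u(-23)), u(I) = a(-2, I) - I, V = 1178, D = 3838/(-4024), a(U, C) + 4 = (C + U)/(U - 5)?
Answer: 1008835/1056803 ≈ 0.95461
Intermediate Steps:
a(U, C) = -4 + (C + U)/(-5 + U) (a(U, C) = -4 + (C + U)/(U - 5) = -4 + (C + U)/(-5 + U))
D = -1919/2012 (D = 3838*(-1/4024) = -1919/2012 ≈ -0.95378)
u(I) = -26/7 - 8*I/7 (u(I) = (20 + I - 3*(-2))/(-5 - 2) - I = (20 + I + 6)/(-7) - I = -(26 + I)/7 - I = (-26/7 - I/7) - I = -26/7 - 8*I/7)
X = 7/8404 (X = 1/(1178 + (-26/7 - 8/7*(-23))) = 1/(1178 + (-26/7 + 184/7)) = 1/(1178 + 158/7) = 1/(8404/7) = 7/8404 ≈ 0.00083294)
X - D = 7/8404 - 1*(-1919/2012) = 7/8404 + 1919/2012 = 1008835/1056803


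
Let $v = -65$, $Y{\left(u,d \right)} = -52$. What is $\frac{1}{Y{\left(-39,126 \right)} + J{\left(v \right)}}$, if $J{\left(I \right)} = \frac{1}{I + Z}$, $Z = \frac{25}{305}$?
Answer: $- \frac{3960}{205981} \approx -0.019225$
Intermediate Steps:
$Z = \frac{5}{61}$ ($Z = 25 \cdot \frac{1}{305} = \frac{5}{61} \approx 0.081967$)
$J{\left(I \right)} = \frac{1}{\frac{5}{61} + I}$ ($J{\left(I \right)} = \frac{1}{I + \frac{5}{61}} = \frac{1}{\frac{5}{61} + I}$)
$\frac{1}{Y{\left(-39,126 \right)} + J{\left(v \right)}} = \frac{1}{-52 + \frac{61}{5 + 61 \left(-65\right)}} = \frac{1}{-52 + \frac{61}{5 - 3965}} = \frac{1}{-52 + \frac{61}{-3960}} = \frac{1}{-52 + 61 \left(- \frac{1}{3960}\right)} = \frac{1}{-52 - \frac{61}{3960}} = \frac{1}{- \frac{205981}{3960}} = - \frac{3960}{205981}$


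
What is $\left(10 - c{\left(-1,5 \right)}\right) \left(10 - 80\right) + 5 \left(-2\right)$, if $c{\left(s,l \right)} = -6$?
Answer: $-1130$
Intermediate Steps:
$\left(10 - c{\left(-1,5 \right)}\right) \left(10 - 80\right) + 5 \left(-2\right) = \left(10 - -6\right) \left(10 - 80\right) + 5 \left(-2\right) = \left(10 + 6\right) \left(10 - 80\right) - 10 = 16 \left(-70\right) - 10 = -1120 - 10 = -1130$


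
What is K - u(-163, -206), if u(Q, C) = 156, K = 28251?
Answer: 28095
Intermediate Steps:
K - u(-163, -206) = 28251 - 1*156 = 28251 - 156 = 28095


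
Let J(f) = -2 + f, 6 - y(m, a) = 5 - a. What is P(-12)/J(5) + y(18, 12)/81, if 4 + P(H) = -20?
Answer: -635/81 ≈ -7.8395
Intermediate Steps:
y(m, a) = 1 + a (y(m, a) = 6 - (5 - a) = 6 + (-5 + a) = 1 + a)
P(H) = -24 (P(H) = -4 - 20 = -24)
P(-12)/J(5) + y(18, 12)/81 = -24/(-2 + 5) + (1 + 12)/81 = -24/3 + 13*(1/81) = -24*1/3 + 13/81 = -8 + 13/81 = -635/81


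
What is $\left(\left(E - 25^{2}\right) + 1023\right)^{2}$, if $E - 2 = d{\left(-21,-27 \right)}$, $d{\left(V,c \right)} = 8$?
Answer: $166464$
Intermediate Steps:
$E = 10$ ($E = 2 + 8 = 10$)
$\left(\left(E - 25^{2}\right) + 1023\right)^{2} = \left(\left(10 - 25^{2}\right) + 1023\right)^{2} = \left(\left(10 - 625\right) + 1023\right)^{2} = \left(-615 + 1023\right)^{2} = 408^{2} = 166464$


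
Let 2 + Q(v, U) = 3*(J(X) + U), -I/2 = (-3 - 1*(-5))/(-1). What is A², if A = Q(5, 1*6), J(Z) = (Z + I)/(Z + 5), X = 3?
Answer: 22201/64 ≈ 346.89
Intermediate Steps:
I = 4 (I = -2*(-3 - 1*(-5))/(-1) = -2*(-3 + 5)*(-1) = -4*(-1) = -2*(-2) = 4)
J(Z) = (4 + Z)/(5 + Z) (J(Z) = (Z + 4)/(Z + 5) = (4 + Z)/(5 + Z))
Q(v, U) = 5/8 + 3*U (Q(v, U) = -2 + 3*((4 + 3)/(5 + 3) + U) = -2 + 3*(7/8 + U) = -2 + (21/8 + 3*U) = 5/8 + 3*U)
A = 149/8 (A = 5/8 + 3*(1*6) = 5/8 + 3*6 = 5/8 + 18 = 149/8 ≈ 18.625)
A² = (149/8)² = 22201/64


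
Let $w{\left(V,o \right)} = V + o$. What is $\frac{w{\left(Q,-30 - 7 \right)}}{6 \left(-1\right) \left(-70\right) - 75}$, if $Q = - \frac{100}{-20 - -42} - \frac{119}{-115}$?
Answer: $- \frac{17082}{145475} \approx -0.11742$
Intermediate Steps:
$Q = - \frac{4441}{1265}$ ($Q = - \frac{100}{-20 + 42} - - \frac{119}{115} = - \frac{100}{22} + \frac{119}{115} = \left(-100\right) \frac{1}{22} + \frac{119}{115} = - \frac{50}{11} + \frac{119}{115} = - \frac{4441}{1265} \approx -3.5107$)
$\frac{w{\left(Q,-30 - 7 \right)}}{6 \left(-1\right) \left(-70\right) - 75} = \frac{- \frac{4441}{1265} - 37}{6 \left(-1\right) \left(-70\right) - 75} = \frac{- \frac{4441}{1265} - 37}{\left(-6\right) \left(-70\right) - 75} = \frac{- \frac{4441}{1265} - 37}{420 - 75} = - \frac{51246}{1265 \cdot 345} = \left(- \frac{51246}{1265}\right) \frac{1}{345} = - \frac{17082}{145475}$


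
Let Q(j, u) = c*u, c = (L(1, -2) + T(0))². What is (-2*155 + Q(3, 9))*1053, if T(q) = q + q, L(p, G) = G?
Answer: -288522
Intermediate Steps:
T(q) = 2*q
c = 4 (c = (-2 + 2*0)² = (-2 + 0)² = (-2)² = 4)
Q(j, u) = 4*u
(-2*155 + Q(3, 9))*1053 = (-2*155 + 4*9)*1053 = (-310 + 36)*1053 = -274*1053 = -288522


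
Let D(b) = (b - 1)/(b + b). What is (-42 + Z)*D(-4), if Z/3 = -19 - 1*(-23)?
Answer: -75/4 ≈ -18.750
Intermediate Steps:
Z = 12 (Z = 3*(-19 - 1*(-23)) = 3*(-19 + 23) = 3*4 = 12)
D(b) = (-1 + b)/(2*b) (D(b) = (-1 + b)/((2*b)) = (-1 + b)*(1/(2*b)) = (-1 + b)/(2*b))
(-42 + Z)*D(-4) = (-42 + 12)*((½)*(-1 - 4)/(-4)) = -15*(-1)*(-5)/4 = -30*5/8 = -75/4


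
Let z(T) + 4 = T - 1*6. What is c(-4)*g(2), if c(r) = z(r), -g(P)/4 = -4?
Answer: -224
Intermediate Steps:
g(P) = 16 (g(P) = -4*(-4) = 16)
z(T) = -10 + T (z(T) = -4 + (T - 1*6) = -4 + (T - 6) = -4 + (-6 + T) = -10 + T)
c(r) = -10 + r
c(-4)*g(2) = (-10 - 4)*16 = -14*16 = -224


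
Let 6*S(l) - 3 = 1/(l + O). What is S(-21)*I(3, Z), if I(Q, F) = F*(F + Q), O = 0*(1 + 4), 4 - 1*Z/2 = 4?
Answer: 0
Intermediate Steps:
Z = 0 (Z = 8 - 2*4 = 8 - 8 = 0)
O = 0 (O = 0*5 = 0)
S(l) = ½ + 1/(6*l) (S(l) = ½ + 1/(6*(l + 0)) = ½ + 1/(6*l))
S(-21)*I(3, Z) = ((⅙)*(1 + 3*(-21))/(-21))*(0*(0 + 3)) = ((⅙)*(-1/21)*(1 - 63))*(0*3) = ((⅙)*(-1/21)*(-62))*0 = (31/63)*0 = 0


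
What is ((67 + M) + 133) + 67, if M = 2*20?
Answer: 307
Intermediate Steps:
M = 40
((67 + M) + 133) + 67 = ((67 + 40) + 133) + 67 = (107 + 133) + 67 = 240 + 67 = 307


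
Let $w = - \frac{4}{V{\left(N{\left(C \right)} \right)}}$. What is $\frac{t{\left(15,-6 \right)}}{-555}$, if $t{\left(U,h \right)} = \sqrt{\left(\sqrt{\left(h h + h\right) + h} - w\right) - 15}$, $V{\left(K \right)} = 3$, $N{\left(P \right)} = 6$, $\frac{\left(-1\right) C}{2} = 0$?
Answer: $- \frac{i \sqrt{123 - 18 \sqrt{6}}}{1665} \approx - 0.0053352 i$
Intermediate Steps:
$C = 0$ ($C = \left(-2\right) 0 = 0$)
$w = - \frac{4}{3} \approx -1.3333$
$t{\left(U,h \right)} = \sqrt{- \frac{41}{3} + \sqrt{h^{2} + 2 h}}$ ($t{\left(U,h \right)} = \sqrt{\left(\sqrt{\left(h h + h\right) + h} - - \frac{4}{3}\right) - 15} = \sqrt{\left(\sqrt{\left(h^{2} + h\right) + h} + \frac{4}{3}\right) - 15} = \sqrt{\left(\sqrt{\left(h + h^{2}\right) + h} + \frac{4}{3}\right) - 15} = \sqrt{\left(\sqrt{h^{2} + 2 h} + \frac{4}{3}\right) - 15} = \sqrt{\left(\frac{4}{3} + \sqrt{h^{2} + 2 h}\right) - 15} = \sqrt{- \frac{41}{3} + \sqrt{h^{2} + 2 h}}$)
$\frac{t{\left(15,-6 \right)}}{-555} = \frac{\frac{1}{3} \sqrt{-123 + 9 \sqrt{- 6 \left(2 - 6\right)}}}{-555} = \frac{\sqrt{-123 + 9 \sqrt{\left(-6\right) \left(-4\right)}}}{3} \left(- \frac{1}{555}\right) = \frac{\sqrt{-123 + 9 \sqrt{24}}}{3} \left(- \frac{1}{555}\right) = \frac{\sqrt{-123 + 9 \cdot 2 \sqrt{6}}}{3} \left(- \frac{1}{555}\right) = \frac{\sqrt{-123 + 18 \sqrt{6}}}{3} \left(- \frac{1}{555}\right) = - \frac{\sqrt{-123 + 18 \sqrt{6}}}{1665}$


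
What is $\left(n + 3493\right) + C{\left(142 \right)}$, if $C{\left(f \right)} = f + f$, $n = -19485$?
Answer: $-15708$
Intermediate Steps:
$C{\left(f \right)} = 2 f$
$\left(n + 3493\right) + C{\left(142 \right)} = \left(-19485 + 3493\right) + 2 \cdot 142 = -15992 + 284 = -15708$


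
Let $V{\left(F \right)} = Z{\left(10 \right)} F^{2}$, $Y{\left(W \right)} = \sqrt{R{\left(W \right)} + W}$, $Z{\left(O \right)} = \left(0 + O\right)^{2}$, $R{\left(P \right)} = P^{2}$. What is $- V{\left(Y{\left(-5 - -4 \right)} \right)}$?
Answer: $0$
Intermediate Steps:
$Z{\left(O \right)} = O^{2}$
$Y{\left(W \right)} = \sqrt{W + W^{2}}$ ($Y{\left(W \right)} = \sqrt{W^{2} + W} = \sqrt{W + W^{2}}$)
$V{\left(F \right)} = 100 F^{2}$ ($V{\left(F \right)} = 10^{2} F^{2} = 100 F^{2}$)
$- V{\left(Y{\left(-5 - -4 \right)} \right)} = - 100 \left(\sqrt{\left(-5 - -4\right) \left(1 - 1\right)}\right)^{2} = - 100 \left(\sqrt{\left(-5 + 4\right) \left(1 + \left(-5 + 4\right)\right)}\right)^{2} = - 100 \left(\sqrt{- (1 - 1)}\right)^{2} = - 100 \left(\sqrt{\left(-1\right) 0}\right)^{2} = - 100 \left(\sqrt{0}\right)^{2} = - 100 \cdot 0^{2} = - 100 \cdot 0 = \left(-1\right) 0 = 0$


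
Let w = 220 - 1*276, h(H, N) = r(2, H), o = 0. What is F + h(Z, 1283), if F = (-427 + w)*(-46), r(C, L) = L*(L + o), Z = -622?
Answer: 409102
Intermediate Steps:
r(C, L) = L**2 (r(C, L) = L*(L + 0) = L*L = L**2)
h(H, N) = H**2
w = -56 (w = 220 - 276 = -56)
F = 22218 (F = (-427 - 56)*(-46) = -483*(-46) = 22218)
F + h(Z, 1283) = 22218 + (-622)**2 = 22218 + 386884 = 409102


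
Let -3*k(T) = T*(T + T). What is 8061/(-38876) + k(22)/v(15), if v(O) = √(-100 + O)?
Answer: -8061/38876 + 968*I*√85/255 ≈ -0.20735 + 34.998*I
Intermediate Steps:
k(T) = -2*T²/3 (k(T) = -T*(T + T)/3 = -T*2*T/3 = -2*T²/3)
8061/(-38876) + k(22)/v(15) = 8061/(-38876) + (-⅔*22²)/(√(-100 + 15)) = 8061*(-1/38876) + (-⅔*484)/(√(-85)) = -8061/38876 - 968*(-I*√85/85)/3 = -8061/38876 - (-968)*I*√85/255 = -8061/38876 + 968*I*√85/255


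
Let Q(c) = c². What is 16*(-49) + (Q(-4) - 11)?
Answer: -779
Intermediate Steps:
16*(-49) + (Q(-4) - 11) = 16*(-49) + ((-4)² - 11) = -784 + (16 - 11) = -784 + 5 = -779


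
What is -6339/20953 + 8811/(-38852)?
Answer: -39172701/74005996 ≈ -0.52932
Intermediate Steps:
-6339/20953 + 8811/(-38852) = -6339*1/20953 + 8811*(-1/38852) = -6339/20953 - 801/3532 = -39172701/74005996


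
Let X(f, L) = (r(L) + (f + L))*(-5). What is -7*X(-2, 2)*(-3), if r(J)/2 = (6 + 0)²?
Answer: -7560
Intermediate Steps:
r(J) = 72 (r(J) = 2*(6 + 0)² = 2*6² = 2*36 = 72)
X(f, L) = -360 - 5*L - 5*f (X(f, L) = (72 + (f + L))*(-5) = (72 + (L + f))*(-5) = (72 + L + f)*(-5) = -360 - 5*L - 5*f)
-7*X(-2, 2)*(-3) = -7*(-360 - 5*2 - 5*(-2))*(-3) = -7*(-360 - 10 + 10)*(-3) = -7*(-360)*(-3) = 2520*(-3) = -7560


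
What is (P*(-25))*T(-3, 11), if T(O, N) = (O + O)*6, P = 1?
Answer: 900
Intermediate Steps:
T(O, N) = 12*O (T(O, N) = (2*O)*6 = 12*O)
(P*(-25))*T(-3, 11) = (1*(-25))*(12*(-3)) = -25*(-36) = 900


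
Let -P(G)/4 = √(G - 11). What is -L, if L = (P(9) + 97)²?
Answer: -9377 + 776*I*√2 ≈ -9377.0 + 1097.4*I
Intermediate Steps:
P(G) = -4*√(-11 + G) (P(G) = -4*√(G - 11) = -4*√(-11 + G))
L = (97 - 4*I*√2)² (L = (-4*√(-11 + 9) + 97)² = (-4*I*√2 + 97)² = (97 - 4*I*√2)² ≈ 9377.0 - 1097.4*I)
-L = -(9377 - 776*I*√2) = -9377 + 776*I*√2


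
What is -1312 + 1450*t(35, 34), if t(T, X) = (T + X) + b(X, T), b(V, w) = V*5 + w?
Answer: 395988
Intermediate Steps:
b(V, w) = w + 5*V (b(V, w) = 5*V + w = w + 5*V)
t(T, X) = 2*T + 6*X (t(T, X) = (T + X) + (T + 5*X) = 2*T + 6*X)
-1312 + 1450*t(35, 34) = -1312 + 1450*(2*35 + 6*34) = -1312 + 1450*(70 + 204) = -1312 + 1450*274 = -1312 + 397300 = 395988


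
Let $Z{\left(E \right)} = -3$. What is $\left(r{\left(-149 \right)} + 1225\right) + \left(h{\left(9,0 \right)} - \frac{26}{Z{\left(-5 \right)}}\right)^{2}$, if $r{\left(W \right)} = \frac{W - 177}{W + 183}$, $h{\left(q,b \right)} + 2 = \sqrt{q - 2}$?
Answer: $\frac{193829}{153} + \frac{40 \sqrt{7}}{3} \approx 1302.1$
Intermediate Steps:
$h{\left(q,b \right)} = -2 + \sqrt{-2 + q}$ ($h{\left(q,b \right)} = -2 + \sqrt{q - 2} = -2 + \sqrt{-2 + q}$)
$r{\left(W \right)} = \frac{-177 + W}{183 + W}$
$\left(r{\left(-149 \right)} + 1225\right) + \left(h{\left(9,0 \right)} - \frac{26}{Z{\left(-5 \right)}}\right)^{2} = \left(\frac{-177 - 149}{183 - 149} + 1225\right) + \left(\left(-2 + \sqrt{-2 + 9}\right) - \frac{26}{-3}\right)^{2} = \left(\frac{1}{34} \left(-326\right) + 1225\right) + \left(\left(-2 + \sqrt{7}\right) - - \frac{26}{3}\right)^{2} = \left(\frac{1}{34} \left(-326\right) + 1225\right) + \left(\left(-2 + \sqrt{7}\right) + \frac{26}{3}\right)^{2} = \left(- \frac{163}{17} + 1225\right) + \left(\frac{20}{3} + \sqrt{7}\right)^{2} = \frac{20662}{17} + \left(\frac{20}{3} + \sqrt{7}\right)^{2}$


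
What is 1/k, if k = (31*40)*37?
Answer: 1/45880 ≈ 2.1796e-5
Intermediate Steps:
k = 45880 (k = 1240*37 = 45880)
1/k = 1/45880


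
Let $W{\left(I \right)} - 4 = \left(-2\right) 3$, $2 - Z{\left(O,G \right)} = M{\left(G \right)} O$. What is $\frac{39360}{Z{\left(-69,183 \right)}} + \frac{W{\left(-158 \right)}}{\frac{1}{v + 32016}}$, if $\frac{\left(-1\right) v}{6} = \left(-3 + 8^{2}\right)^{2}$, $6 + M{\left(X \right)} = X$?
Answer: $- \frac{47337468}{2443} \approx -19377.0$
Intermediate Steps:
$M{\left(X \right)} = -6 + X$
$Z{\left(O,G \right)} = 2 - O \left(-6 + G\right)$ ($Z{\left(O,G \right)} = 2 - \left(-6 + G\right) O = 2 - O \left(-6 + G\right)$)
$W{\left(I \right)} = -2$ ($W{\left(I \right)} = 4 - 6 = -2$)
$v = -22326$ ($v = - 6 \left(-3 + 8^{2}\right)^{2} = - 6 \left(-3 + 64\right)^{2} = - 6 \cdot 61^{2} = \left(-6\right) 3721 = -22326$)
$\frac{39360}{Z{\left(-69,183 \right)}} + \frac{W{\left(-158 \right)}}{\frac{1}{v + 32016}} = \frac{39360}{2 - - 69 \left(-6 + 183\right)} - \frac{2}{\frac{1}{-22326 + 32016}} = \frac{39360}{2 - \left(-69\right) 177} - \frac{2}{\frac{1}{9690}} = \frac{39360}{2 + 12213} - 2 \frac{1}{\frac{1}{9690}} = \frac{39360}{12215} - 19380 = 39360 \cdot \frac{1}{12215} - 19380 = \frac{7872}{2443} - 19380 = - \frac{47337468}{2443}$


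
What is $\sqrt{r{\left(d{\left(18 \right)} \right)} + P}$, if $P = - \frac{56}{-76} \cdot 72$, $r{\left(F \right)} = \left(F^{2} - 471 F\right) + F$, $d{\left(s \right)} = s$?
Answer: $\frac{18 i \sqrt{9006}}{19} \approx 89.905 i$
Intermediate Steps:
$r{\left(F \right)} = F^{2} - 470 F$
$P = \frac{1008}{19}$ ($P = \left(-56\right) \left(- \frac{1}{76}\right) 72 = \frac{14}{19} \cdot 72 = \frac{1008}{19} \approx 53.053$)
$\sqrt{r{\left(d{\left(18 \right)} \right)} + P} = \sqrt{18 \left(-470 + 18\right) + \frac{1008}{19}} = \sqrt{18 \left(-452\right) + \frac{1008}{19}} = \sqrt{-8136 + \frac{1008}{19}} = \sqrt{- \frac{153576}{19}} = \frac{18 i \sqrt{9006}}{19}$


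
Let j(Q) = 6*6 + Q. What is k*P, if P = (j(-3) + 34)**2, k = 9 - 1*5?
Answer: 17956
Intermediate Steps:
j(Q) = 36 + Q
k = 4 (k = 9 - 5 = 4)
P = 4489 (P = ((36 - 3) + 34)**2 = (33 + 34)**2 = 67**2 = 4489)
k*P = 4*4489 = 17956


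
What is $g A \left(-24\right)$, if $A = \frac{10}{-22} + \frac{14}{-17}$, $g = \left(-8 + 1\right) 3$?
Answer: $- \frac{120456}{187} \approx -644.15$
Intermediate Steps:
$g = -21$ ($g = \left(-7\right) 3 = -21$)
$A = - \frac{239}{187}$ ($A = 10 \left(- \frac{1}{22}\right) + 14 \left(- \frac{1}{17}\right) = - \frac{5}{11} - \frac{14}{17} = - \frac{239}{187} \approx -1.2781$)
$g A \left(-24\right) = \left(-21\right) \left(- \frac{239}{187}\right) \left(-24\right) = \frac{5019}{187} \left(-24\right) = - \frac{120456}{187}$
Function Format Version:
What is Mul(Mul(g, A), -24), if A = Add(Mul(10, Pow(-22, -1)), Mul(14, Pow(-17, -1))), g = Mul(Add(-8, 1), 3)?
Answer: Rational(-120456, 187) ≈ -644.15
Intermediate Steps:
g = -21 (g = Mul(-7, 3) = -21)
A = Rational(-239, 187) (A = Add(Mul(10, Rational(-1, 22)), Mul(14, Rational(-1, 17))) = Add(Rational(-5, 11), Rational(-14, 17)) = Rational(-239, 187) ≈ -1.2781)
Mul(Mul(g, A), -24) = Mul(Mul(-21, Rational(-239, 187)), -24) = Mul(Rational(5019, 187), -24) = Rational(-120456, 187)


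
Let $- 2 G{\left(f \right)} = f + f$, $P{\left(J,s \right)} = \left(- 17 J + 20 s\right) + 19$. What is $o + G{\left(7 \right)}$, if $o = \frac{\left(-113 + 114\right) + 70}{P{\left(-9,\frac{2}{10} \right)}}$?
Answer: $- \frac{1161}{176} \approx -6.5966$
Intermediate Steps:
$P{\left(J,s \right)} = 19 - 17 J + 20 s$
$o = \frac{71}{176}$ ($o = \frac{\left(-113 + 114\right) + 70}{19 - -153 + 20 \cdot \frac{2}{10}} = \frac{1 + 70}{19 + 153 + 20 \cdot 2 \cdot \frac{1}{10}} = \frac{71}{19 + 153 + 20 \cdot \frac{1}{5}} = \frac{71}{19 + 153 + 4} = \frac{71}{176} \approx 0.40341$)
$G{\left(f \right)} = - f$ ($G{\left(f \right)} = - \frac{f + f}{2} = - \frac{2 f}{2} = - f$)
$o + G{\left(7 \right)} = \frac{71}{176} - 7 = - \frac{1161}{176}$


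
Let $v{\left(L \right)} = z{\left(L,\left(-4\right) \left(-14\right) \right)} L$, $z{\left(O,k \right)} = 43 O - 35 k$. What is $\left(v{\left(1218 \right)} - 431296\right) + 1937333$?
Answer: $62910289$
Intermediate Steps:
$z{\left(O,k \right)} = - 35 k + 43 O$
$v{\left(L \right)} = L \left(-1960 + 43 L\right)$ ($v{\left(L \right)} = \left(- 35 \left(\left(-4\right) \left(-14\right)\right) + 43 L\right) L = \left(\left(-35\right) 56 + 43 L\right) L = \left(-1960 + 43 L\right) L = L \left(-1960 + 43 L\right)$)
$\left(v{\left(1218 \right)} - 431296\right) + 1937333 = \left(1218 \left(-1960 + 43 \cdot 1218\right) - 431296\right) + 1937333 = \left(1218 \left(-1960 + 52374\right) - 431296\right) + 1937333 = \left(1218 \cdot 50414 - 431296\right) + 1937333 = \left(61404252 - 431296\right) + 1937333 = 60972956 + 1937333 = 62910289$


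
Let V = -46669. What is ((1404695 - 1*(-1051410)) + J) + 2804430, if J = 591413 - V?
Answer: 5898617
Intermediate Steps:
J = 638082 (J = 591413 - 1*(-46669) = 591413 + 46669 = 638082)
((1404695 - 1*(-1051410)) + J) + 2804430 = ((1404695 - 1*(-1051410)) + 638082) + 2804430 = ((1404695 + 1051410) + 638082) + 2804430 = (2456105 + 638082) + 2804430 = 3094187 + 2804430 = 5898617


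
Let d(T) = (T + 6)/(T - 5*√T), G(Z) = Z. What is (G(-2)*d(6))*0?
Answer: 0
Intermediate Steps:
d(T) = (6 + T)/(T - 5*√T)
(G(-2)*d(6))*0 = -2*(6 + 6)/(6 - 5*√6)*0 = -2*12/(6 - 5*√6)*0 = -24/(6 - 5*√6)*0 = 0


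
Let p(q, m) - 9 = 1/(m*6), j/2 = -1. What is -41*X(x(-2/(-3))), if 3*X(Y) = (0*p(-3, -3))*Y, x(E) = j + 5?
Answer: 0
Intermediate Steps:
j = -2 (j = 2*(-1) = -2)
p(q, m) = 9 + 1/(6*m) (p(q, m) = 9 + 1/(m*6) = 9 + 1/(6*m))
x(E) = 3 (x(E) = -2 + 5 = 3)
X(Y) = 0 (X(Y) = ((0*(9 + (⅙)/(-3)))*Y)/3 = ((0*(9 + (⅙)*(-⅓)))*Y)/3 = ((0*(9 - 1/18))*Y)/3 = ((0*(161/18))*Y)/3 = (0*Y)/3 = (⅓)*0 = 0)
-41*X(x(-2/(-3))) = -41*0 = 0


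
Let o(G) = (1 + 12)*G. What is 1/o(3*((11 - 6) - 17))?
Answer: -1/468 ≈ -0.0021368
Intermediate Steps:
o(G) = 13*G
1/o(3*((11 - 6) - 17)) = 1/(13*(3*((11 - 6) - 17))) = 1/(13*(3*(5 - 17))) = 1/(13*(3*(-12))) = 1/(13*(-36)) = 1/(-468) = -1/468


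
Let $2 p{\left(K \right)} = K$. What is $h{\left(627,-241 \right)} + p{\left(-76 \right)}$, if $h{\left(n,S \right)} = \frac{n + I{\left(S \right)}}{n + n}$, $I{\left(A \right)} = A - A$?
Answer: $- \frac{75}{2} \approx -37.5$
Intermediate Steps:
$I{\left(A \right)} = 0$
$p{\left(K \right)} = \frac{K}{2}$
$h{\left(n,S \right)} = \frac{1}{2}$ ($h{\left(n,S \right)} = \frac{n + 0}{n + n} = \frac{n}{2 n} = n \frac{1}{2 n} = \frac{1}{2}$)
$h{\left(627,-241 \right)} + p{\left(-76 \right)} = \frac{1}{2} + \frac{1}{2} \left(-76\right) = \frac{1}{2} - 38 = - \frac{75}{2}$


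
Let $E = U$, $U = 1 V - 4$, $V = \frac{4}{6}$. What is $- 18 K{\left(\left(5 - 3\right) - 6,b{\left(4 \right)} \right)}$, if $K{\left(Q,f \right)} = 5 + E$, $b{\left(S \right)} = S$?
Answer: $-30$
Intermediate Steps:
$V = \frac{2}{3}$ ($V = 4 \cdot \frac{1}{6} = \frac{2}{3} \approx 0.66667$)
$U = - \frac{10}{3}$ ($U = 1 \cdot \frac{2}{3} - 4 = \frac{2}{3} - 4 = - \frac{10}{3} \approx -3.3333$)
$E = - \frac{10}{3} \approx -3.3333$
$K{\left(Q,f \right)} = \frac{5}{3}$ ($K{\left(Q,f \right)} = 5 - \frac{10}{3} = \frac{5}{3}$)
$- 18 K{\left(\left(5 - 3\right) - 6,b{\left(4 \right)} \right)} = \left(-18\right) \frac{5}{3} = -30$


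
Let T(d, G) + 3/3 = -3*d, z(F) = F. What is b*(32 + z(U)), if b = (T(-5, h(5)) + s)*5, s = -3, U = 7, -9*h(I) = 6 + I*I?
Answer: 2145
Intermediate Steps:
h(I) = -2/3 - I**2/9 (h(I) = -(6 + I*I)/9 = -(6 + I**2)/9 = -2/3 - I**2/9)
T(d, G) = -1 - 3*d
b = 55 (b = ((-1 - 3*(-5)) - 3)*5 = ((-1 + 15) - 3)*5 = (14 - 3)*5 = 11*5 = 55)
b*(32 + z(U)) = 55*(32 + 7) = 55*39 = 2145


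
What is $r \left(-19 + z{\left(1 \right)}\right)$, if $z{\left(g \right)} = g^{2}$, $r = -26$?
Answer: $468$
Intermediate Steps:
$r \left(-19 + z{\left(1 \right)}\right) = - 26 \left(-19 + 1^{2}\right) = - 26 \left(-19 + 1\right) = \left(-26\right) \left(-18\right) = 468$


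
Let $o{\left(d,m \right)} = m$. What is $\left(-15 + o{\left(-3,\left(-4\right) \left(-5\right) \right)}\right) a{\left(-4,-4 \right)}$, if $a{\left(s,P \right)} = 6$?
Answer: $30$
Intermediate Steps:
$\left(-15 + o{\left(-3,\left(-4\right) \left(-5\right) \right)}\right) a{\left(-4,-4 \right)} = \left(-15 - -20\right) 6 = \left(-15 + 20\right) 6 = 5 \cdot 6 = 30$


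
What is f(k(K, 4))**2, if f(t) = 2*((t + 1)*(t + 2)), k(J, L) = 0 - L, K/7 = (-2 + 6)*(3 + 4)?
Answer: 144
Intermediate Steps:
K = 196 (K = 7*((-2 + 6)*(3 + 4)) = 7*(4*7) = 7*28 = 196)
k(J, L) = -L
f(t) = 2*(1 + t)*(2 + t) (f(t) = 2*((1 + t)*(2 + t)) = 2*(1 + t)*(2 + t))
f(k(K, 4))**2 = (4 + 2*(-1*4)**2 + 6*(-1*4))**2 = (4 + 2*(-4)**2 + 6*(-4))**2 = (4 + 2*16 - 24)**2 = (4 + 32 - 24)**2 = 12**2 = 144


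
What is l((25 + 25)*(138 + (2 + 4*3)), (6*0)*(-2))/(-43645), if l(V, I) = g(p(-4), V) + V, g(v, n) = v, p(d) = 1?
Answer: -7601/43645 ≈ -0.17415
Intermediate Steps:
l(V, I) = 1 + V
l((25 + 25)*(138 + (2 + 4*3)), (6*0)*(-2))/(-43645) = (1 + (25 + 25)*(138 + (2 + 4*3)))/(-43645) = (1 + 50*(138 + (2 + 12)))*(-1/43645) = (1 + 50*(138 + 14))*(-1/43645) = (1 + 50*152)*(-1/43645) = (1 + 7600)*(-1/43645) = 7601*(-1/43645) = -7601/43645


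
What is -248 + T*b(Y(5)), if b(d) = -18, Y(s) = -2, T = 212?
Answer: -4064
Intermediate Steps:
-248 + T*b(Y(5)) = -248 + 212*(-18) = -248 - 3816 = -4064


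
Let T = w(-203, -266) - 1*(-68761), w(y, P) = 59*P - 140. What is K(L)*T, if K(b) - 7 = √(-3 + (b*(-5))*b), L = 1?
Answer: 370489 + 105854*I*√2 ≈ 3.7049e+5 + 1.497e+5*I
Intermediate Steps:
w(y, P) = -140 + 59*P
T = 52927 (T = (-140 + 59*(-266)) - 1*(-68761) = (-140 - 15694) + 68761 = -15834 + 68761 = 52927)
K(b) = 7 + √(-3 - 5*b²) (K(b) = 7 + √(-3 + (b*(-5))*b) = 7 + √(-3 + (-5*b)*b) = 7 + √(-3 - 5*b²))
K(L)*T = (7 + √(-3 - 5*1²))*52927 = (7 + √(-3 - 5*1))*52927 = (7 + √(-3 - 5))*52927 = (7 + √(-8))*52927 = (7 + 2*I*√2)*52927 = 370489 + 105854*I*√2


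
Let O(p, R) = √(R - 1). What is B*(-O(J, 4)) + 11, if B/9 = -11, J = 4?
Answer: 11 + 99*√3 ≈ 182.47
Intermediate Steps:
B = -99 (B = 9*(-11) = -99)
O(p, R) = √(-1 + R)
B*(-O(J, 4)) + 11 = -(-99)*√(-1 + 4) + 11 = -(-99)*√3 + 11 = 99*√3 + 11 = 11 + 99*√3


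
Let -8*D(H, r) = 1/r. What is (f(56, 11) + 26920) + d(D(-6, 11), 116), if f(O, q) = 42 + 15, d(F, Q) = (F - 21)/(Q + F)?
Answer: 275352390/10207 ≈ 26977.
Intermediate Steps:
D(H, r) = -1/(8*r)
d(F, Q) = (-21 + F)/(F + Q)
f(O, q) = 57
(f(56, 11) + 26920) + d(D(-6, 11), 116) = (57 + 26920) + (-21 - ⅛/11)/(-⅛/11 + 116) = 26977 + (-21 - ⅛*1/11)/(-⅛*1/11 + 116) = 26977 + (-21 - 1/88)/(-1/88 + 116) = 26977 - 1849/88/(10207/88) = 26977 + (88/10207)*(-1849/88) = 26977 - 1849/10207 = 275352390/10207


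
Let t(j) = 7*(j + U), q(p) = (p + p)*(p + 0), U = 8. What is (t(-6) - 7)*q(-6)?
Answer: 504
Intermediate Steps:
q(p) = 2*p**2 (q(p) = (2*p)*p = 2*p**2)
t(j) = 56 + 7*j (t(j) = 7*(j + 8) = 7*(8 + j) = 56 + 7*j)
(t(-6) - 7)*q(-6) = ((56 + 7*(-6)) - 7)*(2*(-6)**2) = ((56 - 42) - 7)*(2*36) = (14 - 7)*72 = 7*72 = 504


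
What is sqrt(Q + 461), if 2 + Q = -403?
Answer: 2*sqrt(14) ≈ 7.4833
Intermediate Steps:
Q = -405 (Q = -2 - 403 = -405)
sqrt(Q + 461) = sqrt(-405 + 461) = sqrt(56) = 2*sqrt(14)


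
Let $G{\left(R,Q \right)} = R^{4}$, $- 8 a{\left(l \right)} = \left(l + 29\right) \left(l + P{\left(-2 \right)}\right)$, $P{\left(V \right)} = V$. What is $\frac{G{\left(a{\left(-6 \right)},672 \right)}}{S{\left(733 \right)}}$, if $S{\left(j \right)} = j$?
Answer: $\frac{279841}{733} \approx 381.77$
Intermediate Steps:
$a{\left(l \right)} = - \frac{\left(-2 + l\right) \left(29 + l\right)}{8}$ ($a{\left(l \right)} = - \frac{\left(l + 29\right) \left(l - 2\right)}{8} = - \frac{\left(29 + l\right) \left(-2 + l\right)}{8} = - \frac{\left(-2 + l\right) \left(29 + l\right)}{8}$)
$\frac{G{\left(a{\left(-6 \right)},672 \right)}}{S{\left(733 \right)}} = \frac{\left(\frac{29}{4} - - \frac{81}{4} - \frac{\left(-6\right)^{2}}{8}\right)^{4}}{733} = \left(\frac{29}{4} + \frac{81}{4} - \frac{9}{2}\right)^{4} \cdot \frac{1}{733} = 23^{4} \cdot \frac{1}{733} = 279841 \cdot \frac{1}{733} = \frac{279841}{733}$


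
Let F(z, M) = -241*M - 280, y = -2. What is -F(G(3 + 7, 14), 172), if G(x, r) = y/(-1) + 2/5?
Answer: 41732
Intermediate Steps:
G(x, r) = 12/5 (G(x, r) = -2/(-1) + 2/5 = -2*(-1) + 2*(⅕) = 2 + ⅖ = 12/5)
F(z, M) = -280 - 241*M
-F(G(3 + 7, 14), 172) = -(-280 - 241*172) = -(-280 - 41452) = -1*(-41732) = 41732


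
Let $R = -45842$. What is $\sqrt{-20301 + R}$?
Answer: $i \sqrt{66143} \approx 257.18 i$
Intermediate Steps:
$\sqrt{-20301 + R} = \sqrt{-20301 - 45842} = \sqrt{-66143} = i \sqrt{66143}$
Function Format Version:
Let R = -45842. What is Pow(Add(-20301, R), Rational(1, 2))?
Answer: Mul(I, Pow(66143, Rational(1, 2))) ≈ Mul(257.18, I)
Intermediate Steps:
Pow(Add(-20301, R), Rational(1, 2)) = Pow(Add(-20301, -45842), Rational(1, 2)) = Pow(-66143, Rational(1, 2)) = Mul(I, Pow(66143, Rational(1, 2)))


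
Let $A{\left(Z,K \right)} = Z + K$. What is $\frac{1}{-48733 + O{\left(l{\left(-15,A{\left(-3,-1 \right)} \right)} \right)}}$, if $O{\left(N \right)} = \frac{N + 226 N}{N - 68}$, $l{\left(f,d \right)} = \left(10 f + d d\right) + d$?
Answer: $- \frac{103}{5003836} \approx -2.0584 \cdot 10^{-5}$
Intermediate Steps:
$A{\left(Z,K \right)} = K + Z$
$l{\left(f,d \right)} = d + d^{2} + 10 f$ ($l{\left(f,d \right)} = \left(10 f + d^{2}\right) + d = \left(d^{2} + 10 f\right) + d = d + d^{2} + 10 f$)
$O{\left(N \right)} = \frac{227 N}{-68 + N}$
$\frac{1}{-48733 + O{\left(l{\left(-15,A{\left(-3,-1 \right)} \right)} \right)}} = \frac{1}{-48733 + \frac{227 \left(\left(-1 - 3\right) + \left(-1 - 3\right)^{2} + 10 \left(-15\right)\right)}{-68 + \left(\left(-1 - 3\right) + \left(-1 - 3\right)^{2} + 10 \left(-15\right)\right)}} = \frac{1}{-48733 + \frac{227 \left(-4 + \left(-4\right)^{2} - 150\right)}{-68 - \left(154 - 16\right)}} = \frac{1}{-48733 + \frac{227 \left(-4 + 16 - 150\right)}{-68 - 138}} = \frac{1}{-48733 + 227 \left(-138\right) \frac{1}{-68 - 138}} = \frac{1}{-48733 + 227 \left(-138\right) \frac{1}{-206}} = \frac{1}{-48733 + 227 \left(-138\right) \left(- \frac{1}{206}\right)} = \frac{1}{-48733 + \frac{15663}{103}} = \frac{1}{- \frac{5003836}{103}} = - \frac{103}{5003836}$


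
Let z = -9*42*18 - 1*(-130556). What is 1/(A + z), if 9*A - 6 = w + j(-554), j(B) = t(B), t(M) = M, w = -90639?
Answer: 9/1022581 ≈ 8.8013e-6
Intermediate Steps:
j(B) = B
z = 123752 (z = -378*18 + 130556 = -6804 + 130556 = 123752)
A = -91187/9 (A = ⅔ + (-90639 - 554)/9 = ⅔ + (⅑)*(-91193) = ⅔ - 91193/9 = -91187/9 ≈ -10132.)
1/(A + z) = 1/(-91187/9 + 123752) = 1/(1022581/9) = 9/1022581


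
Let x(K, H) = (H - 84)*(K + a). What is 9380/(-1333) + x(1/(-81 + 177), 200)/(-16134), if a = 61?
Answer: -3858500129/516158928 ≈ -7.4754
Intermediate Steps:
x(K, H) = (-84 + H)*(61 + K) (x(K, H) = (H - 84)*(K + 61) = (-84 + H)*(61 + K))
9380/(-1333) + x(1/(-81 + 177), 200)/(-16134) = 9380/(-1333) + (-5124 - 84/(-81 + 177) + 61*200 + 200/(-81 + 177))/(-16134) = 9380*(-1/1333) + (-5124 - 84/96 + 12200 + 200/96)*(-1/16134) = -9380/1333 + (-5124 - 84*1/96 + 12200 + 200*(1/96))*(-1/16134) = -9380/1333 + (-5124 - 7/8 + 12200 + 25/12)*(-1/16134) = -9380/1333 + (169853/24)*(-1/16134) = -9380/1333 - 169853/387216 = -3858500129/516158928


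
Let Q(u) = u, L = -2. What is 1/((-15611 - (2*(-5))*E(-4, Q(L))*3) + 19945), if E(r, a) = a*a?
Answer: 1/4454 ≈ 0.00022452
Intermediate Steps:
E(r, a) = a²
1/((-15611 - (2*(-5))*E(-4, Q(L))*3) + 19945) = 1/((-15611 - (2*(-5))*(-2)²*3) + 19945) = 1/((-15611 - (-10*4)*3) + 19945) = 1/((-15611 - (-40)*3) + 19945) = 1/((-15611 - 1*(-120)) + 19945) = 1/((-15611 + 120) + 19945) = 1/(-15491 + 19945) = 1/4454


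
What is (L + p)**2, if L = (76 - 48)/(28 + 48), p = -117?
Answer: 4910656/361 ≈ 13603.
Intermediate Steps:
L = 7/19 (L = 28/76 = 28*(1/76) = 7/19 ≈ 0.36842)
(L + p)**2 = (7/19 - 117)**2 = (-2216/19)**2 = 4910656/361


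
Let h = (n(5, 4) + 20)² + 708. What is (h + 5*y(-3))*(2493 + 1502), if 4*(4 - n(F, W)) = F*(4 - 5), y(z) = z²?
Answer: 88884755/16 ≈ 5.5553e+6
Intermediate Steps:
n(F, W) = 4 + F/4 (n(F, W) = 4 - F*(4 - 5)/4 = 4 - F*(-1)/4 = 4 - (-1)*F/4 = 4 + F/4)
h = 21529/16 (h = ((4 + (¼)*5) + 20)² + 708 = ((4 + 5/4) + 20)² + 708 = (21/4 + 20)² + 708 = (101/4)² + 708 = 10201/16 + 708 = 21529/16 ≈ 1345.6)
(h + 5*y(-3))*(2493 + 1502) = (21529/16 + 5*(-3)²)*(2493 + 1502) = (21529/16 + 5*9)*3995 = (21529/16 + 45)*3995 = (22249/16)*3995 = 88884755/16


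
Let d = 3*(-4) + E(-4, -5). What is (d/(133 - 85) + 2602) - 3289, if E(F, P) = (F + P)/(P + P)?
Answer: -109957/160 ≈ -687.23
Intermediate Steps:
E(F, P) = (F + P)/(2*P) (E(F, P) = (F + P)/((2*P)) = (F + P)*(1/(2*P)) = (F + P)/(2*P))
d = -111/10 (d = 3*(-4) + (1/2)*(-4 - 5)/(-5) = -12 + (1/2)*(-1/5)*(-9) = -12 + 9/10 = -111/10 ≈ -11.100)
(d/(133 - 85) + 2602) - 3289 = (-111/10/(133 - 85) + 2602) - 3289 = (-111/10/48 + 2602) - 3289 = ((1/48)*(-111/10) + 2602) - 3289 = (-37/160 + 2602) - 3289 = 416283/160 - 3289 = -109957/160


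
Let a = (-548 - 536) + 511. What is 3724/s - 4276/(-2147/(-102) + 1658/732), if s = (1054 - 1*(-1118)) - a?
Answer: -724912682/3981897 ≈ -182.05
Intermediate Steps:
a = -573 (a = -1084 + 511 = -573)
s = 2745 (s = (1054 - 1*(-1118)) - 1*(-573) = (1054 + 1118) + 573 = 2172 + 573 = 2745)
3724/s - 4276/(-2147/(-102) + 1658/732) = 3724/2745 - 4276/(-2147/(-102) + 1658/732) = 3724*(1/2745) - 4276/(-2147*(-1/102) + 1658*(1/732)) = 3724/2745 - 4276/(2147/102 + 829/366) = 3724/2745 - 4276/72530/3111 = 3724/2745 - 4276*3111/72530 = 3724/2745 - 6651318/36265 = -724912682/3981897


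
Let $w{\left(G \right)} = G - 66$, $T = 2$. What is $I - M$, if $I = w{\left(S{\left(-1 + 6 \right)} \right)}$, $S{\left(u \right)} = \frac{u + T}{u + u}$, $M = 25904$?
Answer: $- \frac{259693}{10} \approx -25969.0$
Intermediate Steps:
$S{\left(u \right)} = \frac{2 + u}{2 u}$ ($S{\left(u \right)} = \frac{u + 2}{u + u} = \frac{2 + u}{2 u}$)
$w{\left(G \right)} = -66 + G$
$I = - \frac{653}{10}$ ($I = -66 + \frac{2 + \left(-1 + 6\right)}{2 \left(-1 + 6\right)} = -66 + \frac{2 + 5}{2 \cdot 5} = -66 + \frac{1}{2} \cdot \frac{1}{5} \cdot 7 = -66 + \frac{7}{10} = - \frac{653}{10} \approx -65.3$)
$I - M = - \frac{653}{10} - 25904 = - \frac{259693}{10}$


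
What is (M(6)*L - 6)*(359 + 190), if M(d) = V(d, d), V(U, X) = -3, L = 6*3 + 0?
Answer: -32940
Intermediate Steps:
L = 18 (L = 18 + 0 = 18)
M(d) = -3
(M(6)*L - 6)*(359 + 190) = (-3*18 - 6)*(359 + 190) = (-54 - 6)*549 = -60*549 = -32940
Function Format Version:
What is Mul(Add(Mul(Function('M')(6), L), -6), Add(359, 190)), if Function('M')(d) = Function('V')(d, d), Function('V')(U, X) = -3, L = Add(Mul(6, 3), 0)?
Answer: -32940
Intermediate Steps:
L = 18 (L = Add(18, 0) = 18)
Function('M')(d) = -3
Mul(Add(Mul(Function('M')(6), L), -6), Add(359, 190)) = Mul(Add(Mul(-3, 18), -6), Add(359, 190)) = Mul(Add(-54, -6), 549) = Mul(-60, 549) = -32940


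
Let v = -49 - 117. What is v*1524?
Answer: -252984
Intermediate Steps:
v = -166
v*1524 = -166*1524 = -252984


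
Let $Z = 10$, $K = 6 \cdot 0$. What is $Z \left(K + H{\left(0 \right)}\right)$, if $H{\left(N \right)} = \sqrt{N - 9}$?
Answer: $30 i \approx 30.0 i$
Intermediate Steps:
$K = 0$
$H{\left(N \right)} = \sqrt{-9 + N}$
$Z \left(K + H{\left(0 \right)}\right) = 10 \left(0 + \sqrt{-9 + 0}\right) = 10 \left(0 + \sqrt{-9}\right) = 10 \left(0 + 3 i\right) = 10 \cdot 3 i = 30 i$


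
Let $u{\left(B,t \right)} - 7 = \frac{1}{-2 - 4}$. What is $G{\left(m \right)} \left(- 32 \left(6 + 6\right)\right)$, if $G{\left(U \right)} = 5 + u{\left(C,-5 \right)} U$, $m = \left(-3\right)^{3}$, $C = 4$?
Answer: $68928$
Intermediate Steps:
$u{\left(B,t \right)} = \frac{41}{6}$ ($u{\left(B,t \right)} = 7 + \frac{1}{-2 - 4} = 7 + \frac{1}{-6} = 7 - \frac{1}{6} = \frac{41}{6}$)
$m = -27$
$G{\left(U \right)} = 5 + \frac{41 U}{6}$
$G{\left(m \right)} \left(- 32 \left(6 + 6\right)\right) = \left(5 + \frac{41}{6} \left(-27\right)\right) \left(- 32 \left(6 + 6\right)\right) = \left(5 - \frac{369}{2}\right) \left(\left(-32\right) 12\right) = \left(- \frac{359}{2}\right) \left(-384\right) = 68928$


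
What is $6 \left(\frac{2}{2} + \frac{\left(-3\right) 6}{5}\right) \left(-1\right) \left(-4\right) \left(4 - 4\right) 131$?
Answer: $0$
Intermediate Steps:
$6 \left(\frac{2}{2} + \frac{\left(-3\right) 6}{5}\right) \left(-1\right) \left(-4\right) \left(4 - 4\right) 131 = 6 \left(2 \cdot \frac{1}{2} - \frac{18}{5}\right) 4 \cdot 0 \cdot 131 = 6 \left(1 - \frac{18}{5}\right) 0 \cdot 131 = 6 \left(- \frac{13}{5}\right) 0 \cdot 131 = \left(- \frac{78}{5}\right) 0 \cdot 131 = 0 \cdot 131 = 0$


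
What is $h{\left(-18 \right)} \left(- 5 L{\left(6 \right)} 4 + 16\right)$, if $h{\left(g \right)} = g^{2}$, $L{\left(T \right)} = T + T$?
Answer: $-72576$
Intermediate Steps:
$L{\left(T \right)} = 2 T$
$h{\left(-18 \right)} \left(- 5 L{\left(6 \right)} 4 + 16\right) = \left(-18\right)^{2} \left(- 5 \cdot 2 \cdot 6 \cdot 4 + 16\right) = 324 \left(\left(-5\right) 12 \cdot 4 + 16\right) = 324 \left(\left(-60\right) 4 + 16\right) = 324 \left(-240 + 16\right) = 324 \left(-224\right) = -72576$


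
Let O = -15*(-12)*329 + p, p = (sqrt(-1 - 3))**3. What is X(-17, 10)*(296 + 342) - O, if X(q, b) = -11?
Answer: -66238 + 8*I ≈ -66238.0 + 8.0*I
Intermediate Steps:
p = -8*I (p = (sqrt(-4))**3 = (2*I)**3 = -8*I ≈ -8.0*I)
O = 59220 - 8*I (O = -15*(-12)*329 - 8*I = 180*329 - 8*I = 59220 - 8*I ≈ 59220.0 - 8.0*I)
X(-17, 10)*(296 + 342) - O = -11*(296 + 342) - (59220 - 8*I) = -11*638 + (-59220 + 8*I) = -7018 + (-59220 + 8*I) = -66238 + 8*I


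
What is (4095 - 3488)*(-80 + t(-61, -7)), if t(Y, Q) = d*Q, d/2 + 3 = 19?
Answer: -184528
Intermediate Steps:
d = 32 (d = -6 + 2*19 = -6 + 38 = 32)
t(Y, Q) = 32*Q
(4095 - 3488)*(-80 + t(-61, -7)) = (4095 - 3488)*(-80 + 32*(-7)) = 607*(-80 - 224) = 607*(-304) = -184528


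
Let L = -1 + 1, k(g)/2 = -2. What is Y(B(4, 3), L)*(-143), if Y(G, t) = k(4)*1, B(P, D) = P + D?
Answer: 572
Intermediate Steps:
k(g) = -4 (k(g) = 2*(-2) = -4)
B(P, D) = D + P
L = 0
Y(G, t) = -4 (Y(G, t) = -4*1 = -4)
Y(B(4, 3), L)*(-143) = -4*(-143) = 572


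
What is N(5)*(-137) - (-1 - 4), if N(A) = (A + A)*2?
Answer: -2735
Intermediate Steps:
N(A) = 4*A (N(A) = (2*A)*2 = 4*A)
N(5)*(-137) - (-1 - 4) = (4*5)*(-137) - (-1 - 4) = 20*(-137) - 1*(-5) = -2740 + 5 = -2735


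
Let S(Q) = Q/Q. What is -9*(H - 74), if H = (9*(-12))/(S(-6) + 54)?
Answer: 37602/55 ≈ 683.67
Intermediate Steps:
S(Q) = 1
H = -108/55 (H = (9*(-12))/(1 + 54) = -108/55 ≈ -1.9636)
-9*(H - 74) = -9*(-108/55 - 74) = -9*(-4178/55) = 37602/55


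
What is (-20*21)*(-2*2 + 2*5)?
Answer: -2520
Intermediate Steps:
(-20*21)*(-2*2 + 2*5) = -420*(-4 + 10) = -420*6 = -2520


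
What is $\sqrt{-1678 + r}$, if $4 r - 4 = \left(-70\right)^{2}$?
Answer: $2 i \sqrt{113} \approx 21.26 i$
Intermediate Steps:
$r = 1226$ ($r = 1 + \frac{\left(-70\right)^{2}}{4} = 1 + \frac{1}{4} \cdot 4900 = 1 + 1225 = 1226$)
$\sqrt{-1678 + r} = \sqrt{-1678 + 1226} = \sqrt{-452} = 2 i \sqrt{113}$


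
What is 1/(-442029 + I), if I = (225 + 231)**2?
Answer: -1/234093 ≈ -4.2718e-6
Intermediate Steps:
I = 207936 (I = 456**2 = 207936)
1/(-442029 + I) = 1/(-442029 + 207936) = 1/(-234093) = -1/234093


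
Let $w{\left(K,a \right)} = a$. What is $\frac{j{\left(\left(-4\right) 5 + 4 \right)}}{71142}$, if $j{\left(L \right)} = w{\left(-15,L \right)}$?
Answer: $- \frac{8}{35571} \approx -0.0002249$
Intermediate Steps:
$j{\left(L \right)} = L$
$\frac{j{\left(\left(-4\right) 5 + 4 \right)}}{71142} = \frac{\left(-4\right) 5 + 4}{71142} = \left(-20 + 4\right) \frac{1}{71142} = \left(-16\right) \frac{1}{71142} = - \frac{8}{35571}$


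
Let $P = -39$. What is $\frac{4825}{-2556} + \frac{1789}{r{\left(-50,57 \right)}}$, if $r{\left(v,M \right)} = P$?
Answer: $- \frac{1586953}{33228} \approx -47.76$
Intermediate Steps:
$r{\left(v,M \right)} = -39$
$\frac{4825}{-2556} + \frac{1789}{r{\left(-50,57 \right)}} = \frac{4825}{-2556} + \frac{1789}{-39} = 4825 \left(- \frac{1}{2556}\right) + 1789 \left(- \frac{1}{39}\right) = - \frac{4825}{2556} - \frac{1789}{39} = - \frac{1586953}{33228}$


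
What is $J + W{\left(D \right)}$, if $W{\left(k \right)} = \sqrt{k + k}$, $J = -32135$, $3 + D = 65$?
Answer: $-32135 + 2 \sqrt{31} \approx -32124.0$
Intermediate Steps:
$D = 62$ ($D = -3 + 65 = 62$)
$W{\left(k \right)} = \sqrt{2} \sqrt{k}$ ($W{\left(k \right)} = \sqrt{2 k} = \sqrt{2} \sqrt{k}$)
$J + W{\left(D \right)} = -32135 + \sqrt{2} \sqrt{62} = -32135 + 2 \sqrt{31}$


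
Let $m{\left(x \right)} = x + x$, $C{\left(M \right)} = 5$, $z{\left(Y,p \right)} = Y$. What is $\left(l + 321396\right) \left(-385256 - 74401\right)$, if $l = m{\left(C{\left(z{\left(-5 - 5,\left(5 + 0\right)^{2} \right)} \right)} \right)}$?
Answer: $-147736517742$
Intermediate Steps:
$m{\left(x \right)} = 2 x$
$l = 10$ ($l = 2 \cdot 5 = 10$)
$\left(l + 321396\right) \left(-385256 - 74401\right) = \left(10 + 321396\right) \left(-385256 - 74401\right) = 321406 \left(-459657\right) = -147736517742$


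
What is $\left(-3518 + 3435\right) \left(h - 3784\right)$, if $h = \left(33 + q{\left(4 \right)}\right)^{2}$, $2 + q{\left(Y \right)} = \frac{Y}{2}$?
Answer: $223685$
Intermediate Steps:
$q{\left(Y \right)} = -2 + \frac{Y}{2}$
$h = 1089$ ($h = \left(33 + \left(-2 + \frac{1}{2} \cdot 4\right)\right)^{2} = \left(33 + \left(-2 + 2\right)\right)^{2} = \left(33 + 0\right)^{2} = 33^{2} = 1089$)
$\left(-3518 + 3435\right) \left(h - 3784\right) = \left(-3518 + 3435\right) \left(1089 - 3784\right) = \left(-83\right) \left(-2695\right) = 223685$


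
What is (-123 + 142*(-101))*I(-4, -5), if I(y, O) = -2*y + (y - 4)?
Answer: 0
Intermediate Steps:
I(y, O) = -4 - y (I(y, O) = -2*y + (-4 + y) = -4 - y)
(-123 + 142*(-101))*I(-4, -5) = (-123 + 142*(-101))*(-4 - 1*(-4)) = (-123 - 14342)*(-4 + 4) = -14465*0 = 0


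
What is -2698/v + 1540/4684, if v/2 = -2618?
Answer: 2587609/3065678 ≈ 0.84406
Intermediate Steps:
v = -5236 (v = 2*(-2618) = -5236)
-2698/v + 1540/4684 = -2698/(-5236) + 1540/4684 = -2698*(-1/5236) + 1540*(1/4684) = 1349/2618 + 385/1171 = 2587609/3065678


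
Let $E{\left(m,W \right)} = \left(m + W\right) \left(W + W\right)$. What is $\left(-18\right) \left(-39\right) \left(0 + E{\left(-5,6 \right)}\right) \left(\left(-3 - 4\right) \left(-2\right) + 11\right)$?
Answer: $210600$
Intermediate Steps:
$E{\left(m,W \right)} = 2 W \left(W + m\right)$ ($E{\left(m,W \right)} = \left(W + m\right) 2 W = 2 W \left(W + m\right)$)
$\left(-18\right) \left(-39\right) \left(0 + E{\left(-5,6 \right)}\right) \left(\left(-3 - 4\right) \left(-2\right) + 11\right) = \left(-18\right) \left(-39\right) \left(0 + 2 \cdot 6 \left(6 - 5\right)\right) \left(\left(-3 - 4\right) \left(-2\right) + 11\right) = 702 \left(0 + 2 \cdot 6 \cdot 1\right) \left(\left(-7\right) \left(-2\right) + 11\right) = 702 \left(0 + 12\right) \left(14 + 11\right) = 702 \cdot 12 \cdot 25 = 702 \cdot 300 = 210600$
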